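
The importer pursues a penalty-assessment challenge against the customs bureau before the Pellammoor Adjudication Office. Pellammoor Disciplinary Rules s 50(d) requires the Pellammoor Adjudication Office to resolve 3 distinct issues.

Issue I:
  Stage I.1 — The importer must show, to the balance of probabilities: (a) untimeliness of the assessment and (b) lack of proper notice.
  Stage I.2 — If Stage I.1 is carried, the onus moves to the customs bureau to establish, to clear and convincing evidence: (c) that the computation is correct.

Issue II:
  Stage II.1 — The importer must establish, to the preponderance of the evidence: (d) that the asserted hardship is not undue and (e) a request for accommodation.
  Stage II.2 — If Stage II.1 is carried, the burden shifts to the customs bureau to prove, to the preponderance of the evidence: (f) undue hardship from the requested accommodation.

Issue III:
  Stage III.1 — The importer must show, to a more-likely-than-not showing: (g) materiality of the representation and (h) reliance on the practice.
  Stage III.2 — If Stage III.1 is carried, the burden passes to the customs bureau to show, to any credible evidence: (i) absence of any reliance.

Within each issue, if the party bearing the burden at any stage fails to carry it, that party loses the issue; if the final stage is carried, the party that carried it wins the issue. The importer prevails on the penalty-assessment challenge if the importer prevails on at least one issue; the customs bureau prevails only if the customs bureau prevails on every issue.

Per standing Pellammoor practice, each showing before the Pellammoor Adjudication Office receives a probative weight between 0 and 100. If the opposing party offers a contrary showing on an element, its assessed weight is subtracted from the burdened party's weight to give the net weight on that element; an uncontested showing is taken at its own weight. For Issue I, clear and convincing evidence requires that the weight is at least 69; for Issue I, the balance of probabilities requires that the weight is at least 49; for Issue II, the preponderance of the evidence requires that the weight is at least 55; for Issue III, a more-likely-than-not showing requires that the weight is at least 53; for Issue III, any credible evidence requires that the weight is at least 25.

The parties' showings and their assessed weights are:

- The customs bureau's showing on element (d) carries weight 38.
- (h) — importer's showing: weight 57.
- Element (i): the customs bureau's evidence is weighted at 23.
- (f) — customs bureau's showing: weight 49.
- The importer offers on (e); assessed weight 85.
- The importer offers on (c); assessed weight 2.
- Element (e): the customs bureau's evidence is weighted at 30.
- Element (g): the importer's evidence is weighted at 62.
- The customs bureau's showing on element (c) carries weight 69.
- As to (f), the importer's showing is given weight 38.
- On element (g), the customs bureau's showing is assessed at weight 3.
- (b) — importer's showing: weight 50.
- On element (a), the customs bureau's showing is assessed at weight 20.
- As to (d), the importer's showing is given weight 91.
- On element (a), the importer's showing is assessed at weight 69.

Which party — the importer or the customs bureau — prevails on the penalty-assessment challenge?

importer

— Issue I —
Stage I.1 (importer, the balance of probabilities, weight is at least 49): (a) net 69−20=49 ≥ 49 — meets; (b) 50 ≥ 49 — meets.
  Stage I.1 is satisfied; the onus moves to the customs bureau.
Stage I.2 (customs bureau, clear and convincing evidence, weight is at least 69): (c) net 69−2=67 < 69 — fails.
  Not every element is met, so the customs bureau fails to carry Stage I.2.
So the importer prevails on this issue.
— Issue II —
At Stage II.1 the importer must meet the preponderance of the evidence (weight is at least 55): on (d) the weight is 91 less the opposing 38 gives net 53, which does not reach 55, so (d) does not meet the standard; on (e) the weight is 85 less the opposing 30 gives net 55, which does reach 55, so (e) meets the standard.
  Stage II.1 not carried; the importer fails its burden.
The customs bureau prevails on this issue.
— Issue III —
Stage III.1 (importer, a more-likely-than-not showing, weight is at least 53): (g) net 62−3=59 ≥ 53 — meets; (h) 57 ≥ 53 — meets.
  All elements met. The burden passes to the customs bureau.
Stage III.2 (customs bureau, any credible evidence, weight is at least 25): (i) 23 < 25 — fails.
  The customs bureau does not carry Stage III.2.
The importer prevails on this issue.
Per-issue: Issue I → importer; Issue II → customs bureau; Issue III → importer. The importer must prevail on at least one issue; overall, the importer prevails.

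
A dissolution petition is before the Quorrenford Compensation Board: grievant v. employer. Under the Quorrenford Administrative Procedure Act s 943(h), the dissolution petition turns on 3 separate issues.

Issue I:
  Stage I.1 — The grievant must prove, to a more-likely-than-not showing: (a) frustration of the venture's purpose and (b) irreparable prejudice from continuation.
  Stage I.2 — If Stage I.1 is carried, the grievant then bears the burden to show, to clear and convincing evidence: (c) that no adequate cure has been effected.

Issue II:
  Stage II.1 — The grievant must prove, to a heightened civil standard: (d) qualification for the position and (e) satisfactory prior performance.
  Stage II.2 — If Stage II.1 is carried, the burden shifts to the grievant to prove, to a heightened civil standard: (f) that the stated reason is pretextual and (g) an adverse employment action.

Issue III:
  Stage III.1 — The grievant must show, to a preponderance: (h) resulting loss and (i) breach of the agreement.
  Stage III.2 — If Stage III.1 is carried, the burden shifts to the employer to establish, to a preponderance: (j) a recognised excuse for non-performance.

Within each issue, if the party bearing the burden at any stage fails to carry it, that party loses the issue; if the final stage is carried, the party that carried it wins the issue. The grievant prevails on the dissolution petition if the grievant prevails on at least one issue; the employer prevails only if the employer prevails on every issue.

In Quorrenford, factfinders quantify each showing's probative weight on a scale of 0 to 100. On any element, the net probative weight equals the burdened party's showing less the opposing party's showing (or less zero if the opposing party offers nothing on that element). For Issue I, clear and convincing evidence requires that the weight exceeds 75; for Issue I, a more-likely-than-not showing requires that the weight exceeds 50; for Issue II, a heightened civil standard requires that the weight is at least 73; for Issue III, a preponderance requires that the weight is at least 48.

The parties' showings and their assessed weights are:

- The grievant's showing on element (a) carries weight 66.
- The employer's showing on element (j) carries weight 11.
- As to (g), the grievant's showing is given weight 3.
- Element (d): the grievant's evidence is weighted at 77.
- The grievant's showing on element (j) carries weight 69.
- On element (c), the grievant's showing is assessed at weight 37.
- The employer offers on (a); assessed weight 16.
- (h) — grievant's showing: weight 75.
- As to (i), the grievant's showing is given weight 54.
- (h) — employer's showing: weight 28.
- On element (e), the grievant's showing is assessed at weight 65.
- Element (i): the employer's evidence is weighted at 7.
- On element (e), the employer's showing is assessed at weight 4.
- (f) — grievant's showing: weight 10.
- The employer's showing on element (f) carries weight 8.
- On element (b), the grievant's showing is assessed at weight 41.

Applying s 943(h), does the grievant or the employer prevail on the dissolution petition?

— Issue I —
At Stage I.1 the grievant must meet a more-likely-than-not showing (weight exceeds 50): on (a) the weight is 66 less the opposing 16 gives net 50, ≤ 50, so (a) does not meet the standard; on (b) the weight is 41, ≤ 50, so (b) does not meet the standard.
  The grievant does not carry Stage I.1.
The analysis ends at Stage I.1; the employer prevails on this issue.
— Issue II —
At Stage II.1 the grievant must meet a heightened civil standard (weight is at least 73): on (d) the weight is 77, which does reach 73, so (d) meets the standard; on (e) the weight is 65 less the opposing 4 gives net 61, which does not reach 73, so (e) does not meet the standard.
  The grievant does not carry Stage II.1.
The employer prevails on this issue.
— Issue III —
Stage III.1 (grievant, a preponderance, weight is at least 48): (h) net 75−28=47 < 48 — fails; (i) net 54−7=47 < 48 — fails.
  Stage III.1 not carried; the grievant fails its burden.
So the employer prevails on this issue.
Per-issue: Issue I → employer; Issue II → employer; Issue III → employer. The grievant must prevail on at least one issue; overall, the employer prevails.

employer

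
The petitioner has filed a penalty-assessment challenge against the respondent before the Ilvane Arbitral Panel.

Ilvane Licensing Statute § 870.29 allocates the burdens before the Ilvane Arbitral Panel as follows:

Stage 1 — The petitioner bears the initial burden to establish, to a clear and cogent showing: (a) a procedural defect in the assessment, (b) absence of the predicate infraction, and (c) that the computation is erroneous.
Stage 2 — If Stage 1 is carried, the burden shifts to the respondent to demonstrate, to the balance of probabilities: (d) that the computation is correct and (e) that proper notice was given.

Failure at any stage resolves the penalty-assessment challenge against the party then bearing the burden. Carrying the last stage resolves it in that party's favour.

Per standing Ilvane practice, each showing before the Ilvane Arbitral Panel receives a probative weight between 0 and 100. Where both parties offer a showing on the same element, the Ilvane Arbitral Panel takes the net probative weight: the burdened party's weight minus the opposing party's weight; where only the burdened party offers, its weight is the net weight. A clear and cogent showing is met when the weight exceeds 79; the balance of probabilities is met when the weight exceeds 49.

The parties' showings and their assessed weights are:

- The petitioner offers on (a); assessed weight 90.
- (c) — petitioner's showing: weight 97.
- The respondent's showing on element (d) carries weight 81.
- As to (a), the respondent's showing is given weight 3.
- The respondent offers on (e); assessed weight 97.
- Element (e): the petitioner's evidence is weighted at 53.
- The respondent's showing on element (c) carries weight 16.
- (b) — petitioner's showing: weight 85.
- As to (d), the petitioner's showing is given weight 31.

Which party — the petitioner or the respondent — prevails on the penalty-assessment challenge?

Stage 1 (petitioner, a clear and cogent showing, weight exceeds 79): (a) net 90−3=87 > 79 — meets; (b) 85 > 79 — meets; (c) net 97−16=81 > 79 — meets.
  Stage 1 carried; the burden shifts to the respondent.
Stage 2 (respondent, the balance of probabilities, weight exceeds 49): (d) net 81−31=50 > 49 — meets; (e) net 97−53=44 ≤ 49 — fails.
  Stage 2 not carried; the respondent fails its burden.
The analysis ends at Stage 2; the petitioner prevails.

petitioner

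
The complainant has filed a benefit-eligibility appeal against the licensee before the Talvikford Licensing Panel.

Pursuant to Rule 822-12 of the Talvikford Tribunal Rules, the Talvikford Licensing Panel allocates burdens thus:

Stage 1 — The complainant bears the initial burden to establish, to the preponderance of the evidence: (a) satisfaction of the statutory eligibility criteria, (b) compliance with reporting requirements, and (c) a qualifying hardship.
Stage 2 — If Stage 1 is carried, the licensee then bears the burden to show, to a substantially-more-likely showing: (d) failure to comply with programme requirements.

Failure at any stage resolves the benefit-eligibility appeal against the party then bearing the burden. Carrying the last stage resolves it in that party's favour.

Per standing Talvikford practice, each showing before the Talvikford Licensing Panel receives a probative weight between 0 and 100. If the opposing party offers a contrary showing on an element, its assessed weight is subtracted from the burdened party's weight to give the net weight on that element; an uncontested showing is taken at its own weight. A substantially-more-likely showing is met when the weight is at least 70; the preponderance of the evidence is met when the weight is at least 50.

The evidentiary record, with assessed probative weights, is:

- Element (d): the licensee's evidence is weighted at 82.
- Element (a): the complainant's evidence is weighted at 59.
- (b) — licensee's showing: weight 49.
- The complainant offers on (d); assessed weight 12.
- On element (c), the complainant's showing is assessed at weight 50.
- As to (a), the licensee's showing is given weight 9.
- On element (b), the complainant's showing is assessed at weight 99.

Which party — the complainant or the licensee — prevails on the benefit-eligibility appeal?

At Stage 1 the complainant must meet the preponderance of the evidence (weight is at least 50): on (a) the weight is 59 less the opposing 9 gives net 50, ≥ 50, so (a) meets the standard; on (b) the weight is 99 less the opposing 49 gives net 50, which does reach 50, so (b) meets the standard; on (c) the weight is 50, ≥ 50, so (c) meets the standard.
  Stage 1 is satisfied; the onus moves to the licensee.
At Stage 2 the licensee must meet a substantially-more-likely showing (weight is at least 70): on (d) the weight is 82 less the opposing 12 gives net 70, which does reach 70, so (d) meets the standard.
  All elements met at the final stage.
Every stage carried; the licensee prevails.

licensee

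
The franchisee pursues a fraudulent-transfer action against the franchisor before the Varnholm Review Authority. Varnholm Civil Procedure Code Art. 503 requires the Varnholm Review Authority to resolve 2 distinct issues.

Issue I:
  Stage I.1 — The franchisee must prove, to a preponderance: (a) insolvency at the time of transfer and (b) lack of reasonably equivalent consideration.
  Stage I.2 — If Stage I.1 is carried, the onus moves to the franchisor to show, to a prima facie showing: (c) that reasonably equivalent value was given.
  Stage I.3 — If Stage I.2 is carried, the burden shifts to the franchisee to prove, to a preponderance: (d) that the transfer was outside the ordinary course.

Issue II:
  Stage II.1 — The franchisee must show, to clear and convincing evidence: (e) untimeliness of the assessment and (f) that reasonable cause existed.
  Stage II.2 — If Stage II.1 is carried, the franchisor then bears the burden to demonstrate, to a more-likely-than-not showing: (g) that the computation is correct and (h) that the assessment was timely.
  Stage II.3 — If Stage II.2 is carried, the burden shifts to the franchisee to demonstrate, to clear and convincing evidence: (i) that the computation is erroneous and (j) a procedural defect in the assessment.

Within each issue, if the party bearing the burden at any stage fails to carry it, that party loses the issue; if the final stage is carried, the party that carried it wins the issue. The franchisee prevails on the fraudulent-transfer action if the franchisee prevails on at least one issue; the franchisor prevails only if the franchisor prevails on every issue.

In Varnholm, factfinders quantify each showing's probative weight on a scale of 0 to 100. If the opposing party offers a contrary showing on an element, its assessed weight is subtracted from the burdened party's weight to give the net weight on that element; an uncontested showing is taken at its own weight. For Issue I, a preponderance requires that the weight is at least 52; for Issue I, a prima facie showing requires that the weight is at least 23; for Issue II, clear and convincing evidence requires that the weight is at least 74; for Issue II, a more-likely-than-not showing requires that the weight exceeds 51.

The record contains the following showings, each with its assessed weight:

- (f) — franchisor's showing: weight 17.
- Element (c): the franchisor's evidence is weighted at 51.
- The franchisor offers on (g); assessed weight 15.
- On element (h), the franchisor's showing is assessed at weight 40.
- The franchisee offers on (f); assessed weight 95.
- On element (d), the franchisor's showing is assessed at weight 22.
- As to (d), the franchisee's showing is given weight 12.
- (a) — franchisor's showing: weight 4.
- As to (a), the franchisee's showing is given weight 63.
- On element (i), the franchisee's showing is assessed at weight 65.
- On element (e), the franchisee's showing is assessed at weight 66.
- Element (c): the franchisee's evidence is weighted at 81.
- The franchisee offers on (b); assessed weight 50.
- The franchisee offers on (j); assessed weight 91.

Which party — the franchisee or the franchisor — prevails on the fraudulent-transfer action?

— Issue I —
At Stage I.1 the franchisee must meet a preponderance (weight is at least 52): on (a) the weight is 63 less the opposing 4 gives net 59, which does reach 52, so (a) meets the standard; on (b) the weight is 50, which does not reach 52, so (b) does not meet the standard.
  The franchisee does not carry Stage I.1.
The franchisor prevails on this issue.
— Issue II —
Stage II.1 — burden on franchisee; standard: clear and convincing evidence (weight is at least 74).
    (e): 66 < 74 [not met]
    (f): 95 − 17 = 78 ≥ 74 [met]
  The franchisee does not carry Stage II.1.
So the franchisor prevails on this issue.
Per-issue: Issue I → franchisor; Issue II → franchisor. The franchisee must prevail on at least one issue; overall, the franchisor prevails.

franchisor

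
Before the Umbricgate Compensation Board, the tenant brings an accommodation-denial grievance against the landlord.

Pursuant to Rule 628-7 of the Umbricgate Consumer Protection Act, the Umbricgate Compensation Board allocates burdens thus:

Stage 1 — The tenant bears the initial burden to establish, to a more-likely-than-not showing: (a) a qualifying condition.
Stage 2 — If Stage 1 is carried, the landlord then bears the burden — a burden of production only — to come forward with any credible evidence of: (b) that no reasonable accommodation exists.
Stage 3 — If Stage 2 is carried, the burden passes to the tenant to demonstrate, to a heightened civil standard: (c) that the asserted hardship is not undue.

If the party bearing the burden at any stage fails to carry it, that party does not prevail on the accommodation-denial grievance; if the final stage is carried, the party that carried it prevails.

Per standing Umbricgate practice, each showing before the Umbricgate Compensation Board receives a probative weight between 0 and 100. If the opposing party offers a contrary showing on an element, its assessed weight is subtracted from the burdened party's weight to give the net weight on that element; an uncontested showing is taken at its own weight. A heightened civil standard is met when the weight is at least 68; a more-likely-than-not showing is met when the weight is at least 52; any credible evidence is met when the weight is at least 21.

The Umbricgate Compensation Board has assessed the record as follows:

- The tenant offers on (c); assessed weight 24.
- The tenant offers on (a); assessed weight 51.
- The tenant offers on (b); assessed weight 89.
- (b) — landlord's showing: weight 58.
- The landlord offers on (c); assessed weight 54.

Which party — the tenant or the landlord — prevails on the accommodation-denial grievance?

landlord

Stage 1 (tenant, a more-likely-than-not showing, weight is at least 52): (a) 51 < 52 — fails.
  Stage 1 not carried; the tenant fails its burden.
The landlord prevails.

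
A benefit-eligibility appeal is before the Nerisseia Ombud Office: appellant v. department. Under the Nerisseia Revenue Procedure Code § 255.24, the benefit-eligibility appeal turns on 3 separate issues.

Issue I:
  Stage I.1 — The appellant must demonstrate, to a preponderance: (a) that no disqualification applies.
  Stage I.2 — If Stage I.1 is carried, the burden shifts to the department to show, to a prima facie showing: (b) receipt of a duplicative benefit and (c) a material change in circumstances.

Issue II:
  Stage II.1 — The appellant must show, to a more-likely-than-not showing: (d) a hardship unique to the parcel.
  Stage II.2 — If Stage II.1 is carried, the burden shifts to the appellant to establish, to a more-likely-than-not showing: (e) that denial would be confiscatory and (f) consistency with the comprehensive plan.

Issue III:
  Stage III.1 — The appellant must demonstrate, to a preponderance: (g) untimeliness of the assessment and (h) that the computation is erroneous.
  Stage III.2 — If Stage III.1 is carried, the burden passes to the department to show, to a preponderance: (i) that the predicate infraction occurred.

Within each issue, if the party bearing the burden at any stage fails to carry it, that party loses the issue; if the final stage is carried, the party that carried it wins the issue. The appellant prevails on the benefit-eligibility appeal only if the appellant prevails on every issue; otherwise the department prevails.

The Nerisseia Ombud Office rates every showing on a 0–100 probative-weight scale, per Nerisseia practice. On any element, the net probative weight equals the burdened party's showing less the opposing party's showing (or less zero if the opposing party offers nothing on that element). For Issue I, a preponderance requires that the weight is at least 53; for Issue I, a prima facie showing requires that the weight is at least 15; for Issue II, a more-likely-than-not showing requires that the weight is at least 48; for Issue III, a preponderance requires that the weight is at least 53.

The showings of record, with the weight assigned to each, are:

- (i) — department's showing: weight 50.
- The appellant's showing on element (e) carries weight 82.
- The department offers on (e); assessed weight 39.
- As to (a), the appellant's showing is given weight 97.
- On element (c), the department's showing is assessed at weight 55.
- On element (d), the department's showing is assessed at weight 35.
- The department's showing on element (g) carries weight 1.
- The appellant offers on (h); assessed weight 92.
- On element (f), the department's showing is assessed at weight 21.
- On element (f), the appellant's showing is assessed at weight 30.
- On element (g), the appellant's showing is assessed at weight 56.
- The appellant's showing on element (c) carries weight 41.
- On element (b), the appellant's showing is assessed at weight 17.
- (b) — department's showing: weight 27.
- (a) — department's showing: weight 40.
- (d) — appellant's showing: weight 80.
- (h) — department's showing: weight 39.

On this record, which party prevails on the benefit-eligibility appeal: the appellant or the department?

— Issue I —
Stage I.1 (appellant, a preponderance, weight is at least 53): (a) net 97−40=57 ≥ 53 — meets.
  All elements met. The burden passes to the department.
Stage I.2 (department, a prima facie showing, weight is at least 15): (b) net 27−17=10 < 15 — fails; (c) net 55−41=14 < 15 — fails.
  Stage I.2 not carried; the department fails its burden.
So the appellant prevails on this issue.
— Issue II —
Stage II.1 — burden on appellant; standard: a more-likely-than-not showing (weight is at least 48).
    (d): 80 − 35 = 45 < 48 [not met]
  Stage II.1 not carried; the appellant fails its burden.
So the department prevails on this issue.
— Issue III —
Stage III.1 — burden on appellant; standard: a preponderance (weight is at least 53).
    (g): 56 − 1 = 55 ≥ 53 [met]
    (h): 92 − 39 = 53 ≥ 53 [met]
  All elements met. The burden passes to the department.
Stage III.2 — burden on department; standard: a preponderance (weight is at least 53).
    (i): 50 < 53 [not met]
  Stage III.2 not carried; the department fails its burden.
The analysis ends at Stage III.2; the appellant prevails on this issue.
Per-issue: Issue I → appellant; Issue II → department; Issue III → appellant. The appellant must prevail on every issue; overall, the department prevails.

department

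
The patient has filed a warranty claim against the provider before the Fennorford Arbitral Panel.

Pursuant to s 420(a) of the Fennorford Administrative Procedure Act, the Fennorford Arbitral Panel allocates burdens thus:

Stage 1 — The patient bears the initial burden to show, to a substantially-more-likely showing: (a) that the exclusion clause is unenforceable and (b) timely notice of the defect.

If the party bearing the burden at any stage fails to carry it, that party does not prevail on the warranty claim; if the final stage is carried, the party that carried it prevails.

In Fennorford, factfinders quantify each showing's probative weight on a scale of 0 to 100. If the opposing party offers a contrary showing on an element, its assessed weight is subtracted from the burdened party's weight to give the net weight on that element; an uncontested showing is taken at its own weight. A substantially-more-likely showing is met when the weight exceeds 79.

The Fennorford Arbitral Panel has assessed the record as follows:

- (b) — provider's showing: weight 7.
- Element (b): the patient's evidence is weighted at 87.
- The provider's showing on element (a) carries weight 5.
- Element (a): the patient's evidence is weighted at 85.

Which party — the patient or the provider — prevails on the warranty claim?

At Stage 1 the patient must meet a substantially-more-likely showing (weight exceeds 79): on (a) the weight is 85 less the opposing 5 gives net 80, > 79, so (a) meets the standard; on (b) the weight is 87 less the opposing 7 gives net 80, which does exceed 79, so (b) meets the standard.
  The patient carries the last stage.
All stages carried — the patient prevails.

patient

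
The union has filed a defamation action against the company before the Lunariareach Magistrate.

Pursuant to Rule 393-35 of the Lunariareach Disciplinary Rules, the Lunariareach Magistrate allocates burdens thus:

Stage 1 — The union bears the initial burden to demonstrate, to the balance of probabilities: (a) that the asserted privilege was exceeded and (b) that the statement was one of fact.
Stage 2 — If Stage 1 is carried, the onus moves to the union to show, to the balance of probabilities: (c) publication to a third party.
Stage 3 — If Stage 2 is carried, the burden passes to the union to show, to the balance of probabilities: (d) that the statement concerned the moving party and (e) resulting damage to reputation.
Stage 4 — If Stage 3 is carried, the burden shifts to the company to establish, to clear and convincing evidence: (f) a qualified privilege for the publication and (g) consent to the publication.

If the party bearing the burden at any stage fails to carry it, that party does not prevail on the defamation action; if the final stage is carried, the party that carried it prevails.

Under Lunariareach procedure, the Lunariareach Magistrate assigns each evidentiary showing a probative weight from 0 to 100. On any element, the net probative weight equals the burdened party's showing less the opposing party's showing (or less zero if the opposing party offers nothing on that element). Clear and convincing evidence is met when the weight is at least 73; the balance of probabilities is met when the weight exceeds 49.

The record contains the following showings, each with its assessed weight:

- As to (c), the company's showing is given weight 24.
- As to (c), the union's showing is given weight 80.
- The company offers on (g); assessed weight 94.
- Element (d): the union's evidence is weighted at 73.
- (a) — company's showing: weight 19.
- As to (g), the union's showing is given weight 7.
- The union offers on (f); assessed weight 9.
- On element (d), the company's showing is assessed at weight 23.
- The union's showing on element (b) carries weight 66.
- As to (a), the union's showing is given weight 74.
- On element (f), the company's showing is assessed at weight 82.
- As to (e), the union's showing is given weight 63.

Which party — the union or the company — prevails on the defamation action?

Stage 1 (union, the balance of probabilities, weight exceeds 49): (a) net 74−19=55 > 49 — meets; (b) 66 > 49 — meets.
  All elements met. The union retains the burden for Stage 2.
Stage 2 (union, the balance of probabilities, weight exceeds 49): (c) net 80−24=56 > 49 — meets.
  Stage 2 carried; the burden remains with the union.
Stage 3 (union, the balance of probabilities, weight exceeds 49): (d) net 73−23=50 > 49 — meets; (e) 63 > 49 — meets.
  All elements met. The burden passes to the company.
Stage 4 (company, clear and convincing evidence, weight is at least 73): (f) net 82−9=73 ≥ 73 — meets; (g) net 94−7=87 ≥ 73 — meets.
  The company carries the last stage.
With every stage satisfied, the company prevails.

company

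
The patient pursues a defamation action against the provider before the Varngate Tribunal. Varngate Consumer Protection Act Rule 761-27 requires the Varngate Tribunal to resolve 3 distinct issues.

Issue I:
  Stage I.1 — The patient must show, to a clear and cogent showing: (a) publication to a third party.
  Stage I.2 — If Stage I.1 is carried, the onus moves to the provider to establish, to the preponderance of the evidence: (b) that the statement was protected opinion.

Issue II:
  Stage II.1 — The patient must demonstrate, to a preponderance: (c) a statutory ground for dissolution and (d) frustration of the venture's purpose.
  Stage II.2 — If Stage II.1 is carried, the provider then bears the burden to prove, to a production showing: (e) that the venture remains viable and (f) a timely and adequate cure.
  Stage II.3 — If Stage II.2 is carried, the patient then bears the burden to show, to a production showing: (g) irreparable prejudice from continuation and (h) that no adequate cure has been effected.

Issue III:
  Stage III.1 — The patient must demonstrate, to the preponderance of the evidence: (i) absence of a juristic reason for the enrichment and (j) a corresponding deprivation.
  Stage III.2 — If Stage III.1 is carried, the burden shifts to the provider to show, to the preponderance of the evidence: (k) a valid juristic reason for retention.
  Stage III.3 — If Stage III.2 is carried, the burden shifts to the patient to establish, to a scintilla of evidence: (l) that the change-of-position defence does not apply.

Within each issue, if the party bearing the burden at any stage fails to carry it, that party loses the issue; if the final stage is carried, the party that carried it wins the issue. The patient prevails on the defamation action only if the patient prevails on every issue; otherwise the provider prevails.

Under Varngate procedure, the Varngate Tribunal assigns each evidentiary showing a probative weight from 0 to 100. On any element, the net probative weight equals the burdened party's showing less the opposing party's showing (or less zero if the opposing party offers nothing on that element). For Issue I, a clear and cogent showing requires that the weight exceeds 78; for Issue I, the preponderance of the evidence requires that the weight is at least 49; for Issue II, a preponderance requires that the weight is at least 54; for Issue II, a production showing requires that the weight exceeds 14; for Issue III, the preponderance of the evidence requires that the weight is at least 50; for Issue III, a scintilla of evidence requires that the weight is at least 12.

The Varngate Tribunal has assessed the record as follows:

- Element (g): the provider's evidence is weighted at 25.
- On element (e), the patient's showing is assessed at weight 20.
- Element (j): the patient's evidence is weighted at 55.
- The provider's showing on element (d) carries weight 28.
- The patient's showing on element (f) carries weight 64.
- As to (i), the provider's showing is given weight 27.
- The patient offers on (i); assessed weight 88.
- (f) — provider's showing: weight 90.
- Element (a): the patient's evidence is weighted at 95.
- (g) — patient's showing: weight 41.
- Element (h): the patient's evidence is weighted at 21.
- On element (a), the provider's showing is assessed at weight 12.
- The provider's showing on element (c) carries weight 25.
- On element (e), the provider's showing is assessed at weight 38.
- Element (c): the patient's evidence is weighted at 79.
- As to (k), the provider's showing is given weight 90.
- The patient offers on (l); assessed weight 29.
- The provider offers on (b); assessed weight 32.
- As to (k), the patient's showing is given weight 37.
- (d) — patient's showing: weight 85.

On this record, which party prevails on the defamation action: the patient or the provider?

— Issue I —
At Stage I.1 the patient must meet a clear and cogent showing (weight exceeds 78): on (a) the weight is 95 less the opposing 12 gives net 83, which does exceed 78, so (a) meets the standard.
  All elements met. The burden passes to the provider.
At Stage I.2 the provider must meet the preponderance of the evidence (weight is at least 49): on (b) the weight is 32, < 49, so (b) does not meet the standard.
  Stage I.2 not carried; the provider fails its burden.
The analysis ends at Stage I.2; the patient prevails on this issue.
— Issue II —
Stage II.1 — burden on patient; standard: a preponderance (weight is at least 54).
    (c): 79 − 25 = 54 ≥ 54 [met]
    (d): 85 − 28 = 57 ≥ 54 [met]
  Stage II.1 is satisfied; the onus moves to the provider.
Stage II.2 — burden on provider; standard: a production showing (weight exceeds 14).
    (e): 38 − 20 = 18 > 14 [met]
    (f): 90 − 64 = 26 > 14 [met]
  Stage II.2 carried; the burden shifts to the patient.
Stage II.3 — burden on patient; standard: a production showing (weight exceeds 14).
    (g): 41 − 25 = 16 > 14 [met]
    (h): 21 > 14 [met]
  The patient carries the last stage.
All stages carried — the patient prevails on this issue.
— Issue III —
Stage III.1 (patient, the preponderance of the evidence, weight is at least 50): (i) net 88−27=61 ≥ 50 — meets; (j) 55 ≥ 50 — meets.
  Stage III.1 is satisfied; the onus moves to the provider.
Stage III.2 (provider, the preponderance of the evidence, weight is at least 50): (k) net 90−37=53 ≥ 50 — meets.
  All elements met. The burden passes to the patient.
Stage III.3 (patient, a scintilla of evidence, weight is at least 12): (l) 29 ≥ 12 — meets.
  All elements met at the final stage.
With every stage satisfied, the patient prevails on this issue.
Per-issue: Issue I → patient; Issue II → patient; Issue III → patient. The patient must prevail on every issue; overall, the patient prevails.

patient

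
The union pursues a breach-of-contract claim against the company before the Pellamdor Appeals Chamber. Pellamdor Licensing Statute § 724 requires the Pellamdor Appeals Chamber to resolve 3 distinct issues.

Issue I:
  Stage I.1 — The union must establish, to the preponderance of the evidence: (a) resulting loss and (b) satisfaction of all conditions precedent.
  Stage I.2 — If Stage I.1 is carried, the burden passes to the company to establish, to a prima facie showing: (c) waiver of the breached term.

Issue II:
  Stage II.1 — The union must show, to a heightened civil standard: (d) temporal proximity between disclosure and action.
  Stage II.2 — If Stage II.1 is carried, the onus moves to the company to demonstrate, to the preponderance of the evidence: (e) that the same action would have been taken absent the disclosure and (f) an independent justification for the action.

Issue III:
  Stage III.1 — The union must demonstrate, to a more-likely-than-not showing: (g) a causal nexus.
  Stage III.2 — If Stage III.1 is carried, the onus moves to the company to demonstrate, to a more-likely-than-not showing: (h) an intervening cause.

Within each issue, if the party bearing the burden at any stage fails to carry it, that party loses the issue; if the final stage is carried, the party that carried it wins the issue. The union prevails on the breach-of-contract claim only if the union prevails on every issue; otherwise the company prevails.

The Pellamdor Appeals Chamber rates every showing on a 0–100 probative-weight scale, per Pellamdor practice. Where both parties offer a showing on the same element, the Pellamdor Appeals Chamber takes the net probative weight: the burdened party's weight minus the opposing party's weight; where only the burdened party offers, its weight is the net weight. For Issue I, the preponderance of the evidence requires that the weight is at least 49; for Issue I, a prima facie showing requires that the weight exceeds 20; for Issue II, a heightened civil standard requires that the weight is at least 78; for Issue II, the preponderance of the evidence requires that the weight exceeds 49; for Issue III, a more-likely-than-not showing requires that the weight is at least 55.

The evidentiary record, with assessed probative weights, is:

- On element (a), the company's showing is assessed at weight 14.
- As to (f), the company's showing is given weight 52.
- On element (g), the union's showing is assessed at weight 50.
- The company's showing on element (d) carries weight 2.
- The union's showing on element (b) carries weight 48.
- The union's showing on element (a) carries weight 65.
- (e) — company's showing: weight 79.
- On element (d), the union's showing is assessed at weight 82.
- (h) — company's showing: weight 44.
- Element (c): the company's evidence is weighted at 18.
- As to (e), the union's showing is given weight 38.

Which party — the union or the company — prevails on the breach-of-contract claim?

— Issue I —
At Stage I.1 the union must meet the preponderance of the evidence (weight is at least 49): on (a) the weight is 65 less the opposing 14 gives net 51, which does reach 49, so (a) meets the standard; on (b) the weight is 48, < 49, so (b) does not meet the standard.
  The union does not carry Stage I.1.
So the company prevails on this issue.
— Issue II —
Stage II.1 — burden on union; standard: a heightened civil standard (weight is at least 78).
    (d): 82 − 2 = 80 ≥ 78 [met]
  All elements met. The burden passes to the company.
Stage II.2 — burden on company; standard: the preponderance of the evidence (weight exceeds 49).
    (e): 79 − 38 = 41 ≤ 49 [not met]
    (f): 52 > 49 [met]
  Stage II.2 not carried; the company fails its burden.
So the union prevails on this issue.
— Issue III —
Stage III.1 — burden on union; standard: a more-likely-than-not showing (weight is at least 55).
    (g): 50 < 55 [not met]
  Stage III.1 not carried; the union fails its burden.
So the company prevails on this issue.
Per-issue: Issue I → company; Issue II → union; Issue III → company. The union must prevail on every issue; overall, the company prevails.

company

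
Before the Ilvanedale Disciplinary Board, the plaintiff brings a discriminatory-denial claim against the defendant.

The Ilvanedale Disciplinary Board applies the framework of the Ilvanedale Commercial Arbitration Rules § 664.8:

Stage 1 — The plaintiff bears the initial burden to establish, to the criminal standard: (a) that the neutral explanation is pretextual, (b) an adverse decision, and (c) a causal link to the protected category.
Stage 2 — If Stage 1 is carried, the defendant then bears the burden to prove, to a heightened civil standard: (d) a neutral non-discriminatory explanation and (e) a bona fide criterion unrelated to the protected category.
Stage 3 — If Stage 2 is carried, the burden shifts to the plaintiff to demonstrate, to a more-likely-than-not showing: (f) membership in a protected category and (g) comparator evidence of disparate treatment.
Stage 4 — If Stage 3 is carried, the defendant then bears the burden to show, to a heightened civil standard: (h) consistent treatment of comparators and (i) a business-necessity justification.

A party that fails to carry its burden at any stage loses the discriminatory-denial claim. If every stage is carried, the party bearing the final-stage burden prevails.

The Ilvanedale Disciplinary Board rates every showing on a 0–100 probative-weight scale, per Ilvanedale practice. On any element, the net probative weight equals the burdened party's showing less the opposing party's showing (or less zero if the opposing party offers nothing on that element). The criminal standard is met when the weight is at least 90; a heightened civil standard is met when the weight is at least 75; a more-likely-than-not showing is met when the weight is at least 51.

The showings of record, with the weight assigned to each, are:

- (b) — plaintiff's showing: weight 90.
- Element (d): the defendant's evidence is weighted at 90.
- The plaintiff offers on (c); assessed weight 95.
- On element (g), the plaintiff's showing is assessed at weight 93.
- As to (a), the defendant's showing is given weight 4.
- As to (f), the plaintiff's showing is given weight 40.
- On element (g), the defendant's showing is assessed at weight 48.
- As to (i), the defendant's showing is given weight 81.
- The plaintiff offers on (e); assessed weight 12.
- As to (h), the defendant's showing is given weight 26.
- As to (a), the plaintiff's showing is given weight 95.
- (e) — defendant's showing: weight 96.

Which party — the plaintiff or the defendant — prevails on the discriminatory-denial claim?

defendant

Stage 1 — burden on plaintiff; standard: the criminal standard (weight is at least 90).
    (a): 95 − 4 = 91 ≥ 90 [met]
    (b): 90 ≥ 90 [met]
    (c): 95 ≥ 90 [met]
  All elements met. The burden passes to the defendant.
Stage 2 — burden on defendant; standard: a heightened civil standard (weight is at least 75).
    (d): 90 ≥ 75 [met]
    (e): 96 − 12 = 84 ≥ 75 [met]
  All elements met. The burden passes to the plaintiff.
Stage 3 — burden on plaintiff; standard: a more-likely-than-not showing (weight is at least 51).
    (f): 40 < 51 [not met]
    (g): 93 − 48 = 45 < 51 [not met]
  Not every element is met, so the plaintiff fails to carry Stage 3.
So the defendant prevails.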